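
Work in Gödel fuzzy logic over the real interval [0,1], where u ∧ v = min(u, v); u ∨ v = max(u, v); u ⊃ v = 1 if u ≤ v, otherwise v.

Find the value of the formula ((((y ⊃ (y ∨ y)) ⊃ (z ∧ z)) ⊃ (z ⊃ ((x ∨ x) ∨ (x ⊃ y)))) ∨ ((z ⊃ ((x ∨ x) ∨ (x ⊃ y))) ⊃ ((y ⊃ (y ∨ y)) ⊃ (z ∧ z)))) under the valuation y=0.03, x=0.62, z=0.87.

1.00

(y ∨ y) = max(0.03, 0.03) = 0.03
(y ⊃ (y ∨ y)): 0.03 ≤ 0.03, so result = 1
(z ∧ z) = min(0.87, 0.87) = 0.87
((y ⊃ (y ∨ y)) ⊃ (z ∧ z)): 1 > 0.87, so result = 0.87
(x ∨ x) = max(0.62, 0.62) = 0.62
(x ⊃ y): 0.62 > 0.03, so result = 0.03
((x ∨ x) ∨ (x ⊃ y)) = max(0.62, 0.03) = 0.62
(z ⊃ ((x ∨ x) ∨ (x ⊃ y))): 0.87 > 0.62, so result = 0.62
(((y ⊃ (y ∨ y)) ⊃ (z ∧ z)) ⊃ (z ⊃ ((x ∨ x) ∨ (x ⊃ y)))): 0.87 > 0.62, so result = 0.62
(x ∨ x) = max(0.62, 0.62) = 0.62
(x ⊃ y): 0.62 > 0.03, so result = 0.03
((x ∨ x) ∨ (x ⊃ y)) = max(0.62, 0.03) = 0.62
(z ⊃ ((x ∨ x) ∨ (x ⊃ y))): 0.87 > 0.62, so result = 0.62
(y ∨ y) = max(0.03, 0.03) = 0.03
(y ⊃ (y ∨ y)): 0.03 ≤ 0.03, so result = 1
(z ∧ z) = min(0.87, 0.87) = 0.87
((y ⊃ (y ∨ y)) ⊃ (z ∧ z)): 1 > 0.87, so result = 0.87
((z ⊃ ((x ∨ x) ∨ (x ⊃ y))) ⊃ ((y ⊃ (y ∨ y)) ⊃ (z ∧ z))): 0.62 ≤ 0.87, so result = 1
((((y ⊃ (y ∨ y)) ⊃ (z ∧ z)) ⊃ (z ⊃ ((x ∨ x) ∨ (x ⊃ y)))) ∨ ((z ⊃ ((x ∨ x) ∨ (x ⊃ y))) ⊃ ((y ⊃ (y ∨ y)) ⊃ (z ∧ z)))) = max(0.62, 1) = 1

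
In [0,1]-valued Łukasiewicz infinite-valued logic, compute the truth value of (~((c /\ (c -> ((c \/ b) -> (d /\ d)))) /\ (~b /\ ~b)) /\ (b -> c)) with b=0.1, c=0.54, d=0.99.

0.46

(c \/ b) = max(0.54, 0.1) = 0.54
(d /\ d) = min(0.99, 0.99) = 0.99
((c \/ b) -> (d /\ d)): min(1, 1 − 0.54 + 0.99) = 1
(c -> ((c \/ b) -> (d /\ d))): min(1, 1 − 0.54 + 1) = 1
(c /\ (c -> ((c \/ b) -> (d /\ d)))) = min(0.54, 1) = 0.54
~b: Łukasiewicz ¬ gives 1 − 0.1 = 0.9
~b: Łukasiewicz ¬ gives 1 − 0.1 = 0.9
(~b /\ ~b) = min(0.9, 0.9) = 0.9
((c /\ (c -> ((c \/ b) -> (d /\ d)))) /\ (~b /\ ~b)) = min(0.54, 0.9) = 0.54
~((c /\ (c -> ((c \/ b) -> (d /\ d)))) /\ (~b /\ ~b)): Łukasiewicz ¬ gives 1 − 0.54 = 0.46
(b -> c): min(1, 1 − 0.1 + 0.54) = 1
(~((c /\ (c -> ((c \/ b) -> (d /\ d)))) /\ (~b /\ ~b)) /\ (b -> c)) = min(0.46, 1) = 0.46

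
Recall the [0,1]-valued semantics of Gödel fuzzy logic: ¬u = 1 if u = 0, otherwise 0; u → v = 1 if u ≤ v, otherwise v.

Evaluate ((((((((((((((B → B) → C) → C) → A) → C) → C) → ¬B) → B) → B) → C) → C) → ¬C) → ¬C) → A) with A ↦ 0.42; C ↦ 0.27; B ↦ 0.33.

0.42

(B → B): 0.33 ≤ 0.33, so result = 1
((B → B) → C): 1 > 0.27, so result = 0.27
(((B → B) → C) → C): 0.27 ≤ 0.27, so result = 1
((((B → B) → C) → C) → A): 1 > 0.42, so result = 0.42
(((((B → B) → C) → C) → A) → C): 0.42 > 0.27, so result = 0.27
((((((B → B) → C) → C) → A) → C) → C): 0.27 ≤ 0.27, so result = 1
¬B: Gödel ¬ of 0.33 = 0 (operand ≠ 0)
(((((((B → B) → C) → C) → A) → C) → C) → ¬B): 1 > 0, so result = 0
((((((((B → B) → C) → C) → A) → C) → C) → ¬B) → B): 0 ≤ 0.33, so result = 1
(((((((((B → B) → C) → C) → A) → C) → C) → ¬B) → B) → B): 1 > 0.33, so result = 0.33
((((((((((B → B) → C) → C) → A) → C) → C) → ¬B) → B) → B) → C): 0.33 > 0.27, so result = 0.27
(((((((((((B → B) → C) → C) → A) → C) → C) → ¬B) → B) → B) → C) → C): 0.27 ≤ 0.27, so result = 1
¬C: Gödel ¬ of 0.27 = 0 (operand ≠ 0)
((((((((((((B → B) → C) → C) → A) → C) → C) → ¬B) → B) → B) → C) → C) → ¬C): 1 > 0, so result = 0
¬C: Gödel ¬ of 0.27 = 0 (operand ≠ 0)
(((((((((((((B → B) → C) → C) → A) → C) → C) → ¬B) → B) → B) → C) → C) → ¬C) → ¬C): 0 ≤ 0, so result = 1
((((((((((((((B → B) → C) → C) → A) → C) → C) → ¬B) → B) → B) → C) → C) → ¬C) → ¬C) → A): 1 > 0.42, so result = 0.42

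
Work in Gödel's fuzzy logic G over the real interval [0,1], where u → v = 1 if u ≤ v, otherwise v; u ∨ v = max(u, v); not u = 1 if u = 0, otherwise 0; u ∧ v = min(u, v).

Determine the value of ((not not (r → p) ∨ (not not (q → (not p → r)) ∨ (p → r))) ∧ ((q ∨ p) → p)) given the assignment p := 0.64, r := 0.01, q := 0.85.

(r → p): 0.01 ≤ 0.64, so result = 1
not (r → p): Gödel ¬ of 1 = 0 (operand ≠ 0)
not not (r → p): Gödel ¬ of 0 = 1 (operand is 0)
not p: Gödel ¬ of 0.64 = 0 (operand ≠ 0)
(not p → r): 0 ≤ 0.01, so result = 1
(q → (not p → r)): 0.85 ≤ 1, so result = 1
not (q → (not p → r)): Gödel ¬ of 1 = 0 (operand ≠ 0)
not not (q → (not p → r)): Gödel ¬ of 0 = 1 (operand is 0)
(p → r): 0.64 > 0.01, so result = 0.01
(not not (q → (not p → r)) ∨ (p → r)) = max(1, 0.01) = 1
(not not (r → p) ∨ (not not (q → (not p → r)) ∨ (p → r))) = max(1, 1) = 1
(q ∨ p) = max(0.85, 0.64) = 0.85
((q ∨ p) → p): 0.85 > 0.64, so result = 0.64
((not not (r → p) ∨ (not not (q → (not p → r)) ∨ (p → r))) ∧ ((q ∨ p) → p)) = min(1, 0.64) = 0.64

0.64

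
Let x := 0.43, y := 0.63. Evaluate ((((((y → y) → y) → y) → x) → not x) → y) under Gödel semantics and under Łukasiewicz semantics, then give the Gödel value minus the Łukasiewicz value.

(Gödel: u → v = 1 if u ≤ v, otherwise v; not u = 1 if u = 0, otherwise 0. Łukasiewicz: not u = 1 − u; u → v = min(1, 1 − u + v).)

Gödel evaluation:
  (y → y): 0.63 ≤ 0.63, so result = 1
  ((y → y) → y): 1 > 0.63, so result = 0.63
  (((y → y) → y) → y): 0.63 ≤ 0.63, so result = 1
  ((((y → y) → y) → y) → x): 1 > 0.43, so result = 0.43
  not x: Gödel ¬ of 0.43 = 0 (operand ≠ 0)
  (((((y → y) → y) → y) → x) → not x): 0.43 > 0, so result = 0
  ((((((y → y) → y) → y) → x) → not x) → y): 0 ≤ 0.63, so result = 1
  Gödel value = 1
Łukasiewicz evaluation:
  (y → y): min(1, 1 − 0.63 + 0.63) = 1
  ((y → y) → y): min(1, 1 − 1 + 0.63) = 0.63
  (((y → y) → y) → y): min(1, 1 − 0.63 + 0.63) = 1
  ((((y → y) → y) → y) → x): min(1, 1 − 1 + 0.43) = 0.43
  not x: Łukasiewicz ¬ gives 1 − 0.43 = 0.57
  (((((y → y) → y) → y) → x) → not x): min(1, 1 − 0.43 + 0.57) = 1
  ((((((y → y) → y) → y) → x) → not x) → y): min(1, 1 − 1 + 0.63) = 0.63
  Łukasiewicz value = 0.63
Difference: 1 − 0.63 = 0.37

0.37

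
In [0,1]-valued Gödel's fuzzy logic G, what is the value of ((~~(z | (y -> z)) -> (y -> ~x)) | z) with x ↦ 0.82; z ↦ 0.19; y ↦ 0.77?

(y -> z): 0.77 > 0.19, so result = 0.19
(z | (y -> z)) = max(0.19, 0.19) = 0.19
~(z | (y -> z)): Gödel ¬ of 0.19 = 0 (operand ≠ 0)
~~(z | (y -> z)): Gödel ¬ of 0 = 1 (operand is 0)
~x: Gödel ¬ of 0.82 = 0 (operand ≠ 0)
(y -> ~x): 0.77 > 0, so result = 0
(~~(z | (y -> z)) -> (y -> ~x)): 1 > 0, so result = 0
((~~(z | (y -> z)) -> (y -> ~x)) | z) = max(0, 0.19) = 0.19

0.19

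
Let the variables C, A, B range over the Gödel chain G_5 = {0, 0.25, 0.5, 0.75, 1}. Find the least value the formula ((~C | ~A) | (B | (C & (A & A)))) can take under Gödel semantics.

0.25

The minimum is attained at C = 0.25, A = 0.25, B = 0:
  ~C: Gödel ¬ of 0.25 = 0 (operand ≠ 0)
  ~A: Gödel ¬ of 0.25 = 0 (operand ≠ 0)
  (~C | ~A) = max(0, 0) = 0
  (A & A) = min(0.25, 0.25) = 0.25
  (C & (A & A)) = min(0.25, 0.25) = 0.25
  (B | (C & (A & A))) = max(0, 0.25) = 0.25
  ((~C | ~A) | (B | (C & (A & A)))) = max(0, 0.25) = 0.25
Checking all 125 assignments confirms none give a value below 0.25.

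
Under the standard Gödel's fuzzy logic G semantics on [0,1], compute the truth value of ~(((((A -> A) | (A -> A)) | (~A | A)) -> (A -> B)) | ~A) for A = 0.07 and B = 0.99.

0.00

(A -> A): 0.07 ≤ 0.07, so result = 1
(A -> A): 0.07 ≤ 0.07, so result = 1
((A -> A) | (A -> A)) = max(1, 1) = 1
~A: Gödel ¬ of 0.07 = 0 (operand ≠ 0)
(~A | A) = max(0, 0.07) = 0.07
(((A -> A) | (A -> A)) | (~A | A)) = max(1, 0.07) = 1
(A -> B): 0.07 ≤ 0.99, so result = 1
((((A -> A) | (A -> A)) | (~A | A)) -> (A -> B)): 1 ≤ 1, so result = 1
~A: Gödel ¬ of 0.07 = 0 (operand ≠ 0)
(((((A -> A) | (A -> A)) | (~A | A)) -> (A -> B)) | ~A) = max(1, 0) = 1
~(((((A -> A) | (A -> A)) | (~A | A)) -> (A -> B)) | ~A): Gödel ¬ of 1 = 0 (operand ≠ 0)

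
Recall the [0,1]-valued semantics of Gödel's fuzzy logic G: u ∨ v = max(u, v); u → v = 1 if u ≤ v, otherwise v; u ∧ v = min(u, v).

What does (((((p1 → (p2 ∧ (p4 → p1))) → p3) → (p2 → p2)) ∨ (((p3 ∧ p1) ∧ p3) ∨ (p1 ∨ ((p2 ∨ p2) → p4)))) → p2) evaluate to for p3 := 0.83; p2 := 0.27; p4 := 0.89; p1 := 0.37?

(p4 → p1): 0.89 > 0.37, so result = 0.37
(p2 ∧ (p4 → p1)) = min(0.27, 0.37) = 0.27
(p1 → (p2 ∧ (p4 → p1))): 0.37 > 0.27, so result = 0.27
((p1 → (p2 ∧ (p4 → p1))) → p3): 0.27 ≤ 0.83, so result = 1
(p2 → p2): 0.27 ≤ 0.27, so result = 1
(((p1 → (p2 ∧ (p4 → p1))) → p3) → (p2 → p2)): 1 ≤ 1, so result = 1
(p3 ∧ p1) = min(0.83, 0.37) = 0.37
((p3 ∧ p1) ∧ p3) = min(0.37, 0.83) = 0.37
(p2 ∨ p2) = max(0.27, 0.27) = 0.27
((p2 ∨ p2) → p4): 0.27 ≤ 0.89, so result = 1
(p1 ∨ ((p2 ∨ p2) → p4)) = max(0.37, 1) = 1
(((p3 ∧ p1) ∧ p3) ∨ (p1 ∨ ((p2 ∨ p2) → p4))) = max(0.37, 1) = 1
((((p1 → (p2 ∧ (p4 → p1))) → p3) → (p2 → p2)) ∨ (((p3 ∧ p1) ∧ p3) ∨ (p1 ∨ ((p2 ∨ p2) → p4)))) = max(1, 1) = 1
(((((p1 → (p2 ∧ (p4 → p1))) → p3) → (p2 → p2)) ∨ (((p3 ∧ p1) ∧ p3) ∨ (p1 ∨ ((p2 ∨ p2) → p4)))) → p2): 1 > 0.27, so result = 0.27

0.27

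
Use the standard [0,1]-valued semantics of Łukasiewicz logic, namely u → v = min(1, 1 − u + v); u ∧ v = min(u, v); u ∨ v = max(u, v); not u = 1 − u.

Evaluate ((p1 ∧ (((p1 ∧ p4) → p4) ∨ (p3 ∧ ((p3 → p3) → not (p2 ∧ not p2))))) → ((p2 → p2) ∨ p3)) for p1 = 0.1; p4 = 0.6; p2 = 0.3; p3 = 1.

(p1 ∧ p4) = min(0.1, 0.6) = 0.1
((p1 ∧ p4) → p4): min(1, 1 − 0.1 + 0.6) = 1
(p3 → p3): min(1, 1 − 1 + 1) = 1
not p2: Łukasiewicz ¬ gives 1 − 0.3 = 0.7
(p2 ∧ not p2) = min(0.3, 0.7) = 0.3
not (p2 ∧ not p2): Łukasiewicz ¬ gives 1 − 0.3 = 0.7
((p3 → p3) → not (p2 ∧ not p2)): min(1, 1 − 1 + 0.7) = 0.7
(p3 ∧ ((p3 → p3) → not (p2 ∧ not p2))) = min(1, 0.7) = 0.7
(((p1 ∧ p4) → p4) ∨ (p3 ∧ ((p3 → p3) → not (p2 ∧ not p2)))) = max(1, 0.7) = 1
(p1 ∧ (((p1 ∧ p4) → p4) ∨ (p3 ∧ ((p3 → p3) → not (p2 ∧ not p2))))) = min(0.1, 1) = 0.1
(p2 → p2): min(1, 1 − 0.3 + 0.3) = 1
((p2 → p2) ∨ p3) = max(1, 1) = 1
((p1 ∧ (((p1 ∧ p4) → p4) ∨ (p3 ∧ ((p3 → p3) → not (p2 ∧ not p2))))) → ((p2 → p2) ∨ p3)): min(1, 1 − 0.1 + 1) = 1

1.00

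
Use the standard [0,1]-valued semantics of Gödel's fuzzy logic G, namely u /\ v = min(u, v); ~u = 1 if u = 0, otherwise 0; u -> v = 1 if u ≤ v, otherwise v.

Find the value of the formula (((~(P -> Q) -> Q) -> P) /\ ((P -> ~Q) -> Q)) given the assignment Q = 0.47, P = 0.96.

(P -> Q): 0.96 > 0.47, so result = 0.47
~(P -> Q): Gödel ¬ of 0.47 = 0 (operand ≠ 0)
(~(P -> Q) -> Q): 0 ≤ 0.47, so result = 1
((~(P -> Q) -> Q) -> P): 1 > 0.96, so result = 0.96
~Q: Gödel ¬ of 0.47 = 0 (operand ≠ 0)
(P -> ~Q): 0.96 > 0, so result = 0
((P -> ~Q) -> Q): 0 ≤ 0.47, so result = 1
(((~(P -> Q) -> Q) -> P) /\ ((P -> ~Q) -> Q)) = min(0.96, 1) = 0.96

0.96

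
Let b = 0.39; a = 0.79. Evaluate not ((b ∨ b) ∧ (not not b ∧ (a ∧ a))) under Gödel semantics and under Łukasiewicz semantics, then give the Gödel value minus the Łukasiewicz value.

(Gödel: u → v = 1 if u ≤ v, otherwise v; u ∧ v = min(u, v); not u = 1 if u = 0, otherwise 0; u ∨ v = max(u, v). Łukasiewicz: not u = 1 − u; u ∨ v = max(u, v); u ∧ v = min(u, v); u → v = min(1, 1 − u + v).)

-0.61

Gödel evaluation:
  (b ∨ b) = max(0.39, 0.39) = 0.39
  not b: Gödel ¬ of 0.39 = 0 (operand ≠ 0)
  not not b: Gödel ¬ of 0 = 1 (operand is 0)
  (a ∧ a) = min(0.79, 0.79) = 0.79
  (not not b ∧ (a ∧ a)) = min(1, 0.79) = 0.79
  ((b ∨ b) ∧ (not not b ∧ (a ∧ a))) = min(0.39, 0.79) = 0.39
  not ((b ∨ b) ∧ (not not b ∧ (a ∧ a))): Gödel ¬ of 0.39 = 0 (operand ≠ 0)
  Gödel value = 0
Łukasiewicz evaluation:
  (b ∨ b) = max(0.39, 0.39) = 0.39
  not b: Łukasiewicz ¬ gives 1 − 0.39 = 0.61
  not not b: Łukasiewicz ¬ gives 1 − 0.61 = 0.39
  (a ∧ a) = min(0.79, 0.79) = 0.79
  (not not b ∧ (a ∧ a)) = min(0.39, 0.79) = 0.39
  ((b ∨ b) ∧ (not not b ∧ (a ∧ a))) = min(0.39, 0.39) = 0.39
  not ((b ∨ b) ∧ (not not b ∧ (a ∧ a))): Łukasiewicz ¬ gives 1 − 0.39 = 0.61
  Łukasiewicz value = 0.61
Difference: 0 − 0.61 = -0.61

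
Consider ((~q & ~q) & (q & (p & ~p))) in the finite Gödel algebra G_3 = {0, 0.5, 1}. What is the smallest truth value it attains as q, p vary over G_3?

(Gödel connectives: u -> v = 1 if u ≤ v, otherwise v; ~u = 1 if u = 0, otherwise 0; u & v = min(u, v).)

0.00

The minimum is attained at q = 0, p = 0:
  ~q: Gödel ¬ of 0 = 1 (operand is 0)
  ~q: Gödel ¬ of 0 = 1 (operand is 0)
  (~q & ~q) = min(1, 1) = 1
  ~p: Gödel ¬ of 0 = 1 (operand is 0)
  (p & ~p) = min(0, 1) = 0
  (q & (p & ~p)) = min(0, 0) = 0
  ((~q & ~q) & (q & (p & ~p))) = min(1, 0) = 0
Checking all 9 assignments confirms none give a value below 0.00.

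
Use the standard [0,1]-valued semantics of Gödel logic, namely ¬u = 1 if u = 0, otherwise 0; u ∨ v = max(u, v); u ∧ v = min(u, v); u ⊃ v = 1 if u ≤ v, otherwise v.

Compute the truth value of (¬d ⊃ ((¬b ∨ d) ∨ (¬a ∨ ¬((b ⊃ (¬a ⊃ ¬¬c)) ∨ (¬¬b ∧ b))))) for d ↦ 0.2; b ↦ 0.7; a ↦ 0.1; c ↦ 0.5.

1.00

¬d: Gödel ¬ of 0.2 = 0 (operand ≠ 0)
¬b: Gödel ¬ of 0.7 = 0 (operand ≠ 0)
(¬b ∨ d) = max(0, 0.2) = 0.2
¬a: Gödel ¬ of 0.1 = 0 (operand ≠ 0)
¬a: Gödel ¬ of 0.1 = 0 (operand ≠ 0)
¬c: Gödel ¬ of 0.5 = 0 (operand ≠ 0)
¬¬c: Gödel ¬ of 0 = 1 (operand is 0)
(¬a ⊃ ¬¬c): 0 ≤ 1, so result = 1
(b ⊃ (¬a ⊃ ¬¬c)): 0.7 ≤ 1, so result = 1
¬b: Gödel ¬ of 0.7 = 0 (operand ≠ 0)
¬¬b: Gödel ¬ of 0 = 1 (operand is 0)
(¬¬b ∧ b) = min(1, 0.7) = 0.7
((b ⊃ (¬a ⊃ ¬¬c)) ∨ (¬¬b ∧ b)) = max(1, 0.7) = 1
¬((b ⊃ (¬a ⊃ ¬¬c)) ∨ (¬¬b ∧ b)): Gödel ¬ of 1 = 0 (operand ≠ 0)
(¬a ∨ ¬((b ⊃ (¬a ⊃ ¬¬c)) ∨ (¬¬b ∧ b))) = max(0, 0) = 0
((¬b ∨ d) ∨ (¬a ∨ ¬((b ⊃ (¬a ⊃ ¬¬c)) ∨ (¬¬b ∧ b)))) = max(0.2, 0) = 0.2
(¬d ⊃ ((¬b ∨ d) ∨ (¬a ∨ ¬((b ⊃ (¬a ⊃ ¬¬c)) ∨ (¬¬b ∧ b))))): 0 ≤ 0.2, so result = 1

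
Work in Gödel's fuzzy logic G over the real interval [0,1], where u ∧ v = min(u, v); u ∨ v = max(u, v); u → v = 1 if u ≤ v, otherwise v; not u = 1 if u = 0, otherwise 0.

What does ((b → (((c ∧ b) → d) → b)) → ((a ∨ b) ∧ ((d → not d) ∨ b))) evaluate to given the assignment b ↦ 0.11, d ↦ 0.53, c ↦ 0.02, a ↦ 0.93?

0.11

(c ∧ b) = min(0.02, 0.11) = 0.02
((c ∧ b) → d): 0.02 ≤ 0.53, so result = 1
(((c ∧ b) → d) → b): 1 > 0.11, so result = 0.11
(b → (((c ∧ b) → d) → b)): 0.11 ≤ 0.11, so result = 1
(a ∨ b) = max(0.93, 0.11) = 0.93
not d: Gödel ¬ of 0.53 = 0 (operand ≠ 0)
(d → not d): 0.53 > 0, so result = 0
((d → not d) ∨ b) = max(0, 0.11) = 0.11
((a ∨ b) ∧ ((d → not d) ∨ b)) = min(0.93, 0.11) = 0.11
((b → (((c ∧ b) → d) → b)) → ((a ∨ b) ∧ ((d → not d) ∨ b))): 1 > 0.11, so result = 0.11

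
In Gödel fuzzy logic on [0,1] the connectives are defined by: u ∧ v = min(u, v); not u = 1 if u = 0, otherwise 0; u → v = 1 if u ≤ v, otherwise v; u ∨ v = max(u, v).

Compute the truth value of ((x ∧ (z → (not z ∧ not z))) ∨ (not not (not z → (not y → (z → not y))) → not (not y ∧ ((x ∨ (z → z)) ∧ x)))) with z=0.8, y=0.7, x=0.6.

1.00

not z: Gödel ¬ of 0.8 = 0 (operand ≠ 0)
not z: Gödel ¬ of 0.8 = 0 (operand ≠ 0)
(not z ∧ not z) = min(0, 0) = 0
(z → (not z ∧ not z)): 0.8 > 0, so result = 0
(x ∧ (z → (not z ∧ not z))) = min(0.6, 0) = 0
not z: Gödel ¬ of 0.8 = 0 (operand ≠ 0)
not y: Gödel ¬ of 0.7 = 0 (operand ≠ 0)
not y: Gödel ¬ of 0.7 = 0 (operand ≠ 0)
(z → not y): 0.8 > 0, so result = 0
(not y → (z → not y)): 0 ≤ 0, so result = 1
(not z → (not y → (z → not y))): 0 ≤ 1, so result = 1
not (not z → (not y → (z → not y))): Gödel ¬ of 1 = 0 (operand ≠ 0)
not not (not z → (not y → (z → not y))): Gödel ¬ of 0 = 1 (operand is 0)
not y: Gödel ¬ of 0.7 = 0 (operand ≠ 0)
(z → z): 0.8 ≤ 0.8, so result = 1
(x ∨ (z → z)) = max(0.6, 1) = 1
((x ∨ (z → z)) ∧ x) = min(1, 0.6) = 0.6
(not y ∧ ((x ∨ (z → z)) ∧ x)) = min(0, 0.6) = 0
not (not y ∧ ((x ∨ (z → z)) ∧ x)): Gödel ¬ of 0 = 1 (operand is 0)
(not not (not z → (not y → (z → not y))) → not (not y ∧ ((x ∨ (z → z)) ∧ x))): 1 ≤ 1, so result = 1
((x ∧ (z → (not z ∧ not z))) ∨ (not not (not z → (not y → (z → not y))) → not (not y ∧ ((x ∨ (z → z)) ∧ x)))) = max(0, 1) = 1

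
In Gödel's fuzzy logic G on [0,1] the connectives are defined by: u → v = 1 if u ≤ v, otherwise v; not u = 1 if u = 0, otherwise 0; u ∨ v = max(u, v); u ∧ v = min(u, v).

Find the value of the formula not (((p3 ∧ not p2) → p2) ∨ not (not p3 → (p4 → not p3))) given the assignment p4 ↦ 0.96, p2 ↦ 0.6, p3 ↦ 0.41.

not p2: Gödel ¬ of 0.6 = 0 (operand ≠ 0)
(p3 ∧ not p2) = min(0.41, 0) = 0
((p3 ∧ not p2) → p2): 0 ≤ 0.6, so result = 1
not p3: Gödel ¬ of 0.41 = 0 (operand ≠ 0)
not p3: Gödel ¬ of 0.41 = 0 (operand ≠ 0)
(p4 → not p3): 0.96 > 0, so result = 0
(not p3 → (p4 → not p3)): 0 ≤ 0, so result = 1
not (not p3 → (p4 → not p3)): Gödel ¬ of 1 = 0 (operand ≠ 0)
(((p3 ∧ not p2) → p2) ∨ not (not p3 → (p4 → not p3))) = max(1, 0) = 1
not (((p3 ∧ not p2) → p2) ∨ not (not p3 → (p4 → not p3))): Gödel ¬ of 1 = 0 (operand ≠ 0)

0.00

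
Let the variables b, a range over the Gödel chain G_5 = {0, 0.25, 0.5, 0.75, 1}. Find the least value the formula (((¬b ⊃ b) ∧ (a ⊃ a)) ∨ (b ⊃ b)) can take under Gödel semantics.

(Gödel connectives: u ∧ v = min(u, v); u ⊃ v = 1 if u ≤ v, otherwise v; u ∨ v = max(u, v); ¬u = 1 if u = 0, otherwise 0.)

Every assignment gives 1. For instance at b = 0, a = 0:
  ¬b: Gödel ¬ of 0 = 1 (operand is 0)
  (¬b ⊃ b): 1 > 0, so result = 0
  (a ⊃ a): 0 ≤ 0, so result = 1
  ((¬b ⊃ b) ∧ (a ⊃ a)) = min(0, 1) = 0
  (b ⊃ b): 0 ≤ 0, so result = 1
  (((¬b ⊃ b) ∧ (a ⊃ a)) ∨ (b ⊃ b)) = max(0, 1) = 1
All 25 assignments give value 1 — the formula is a G_5-tautology.

1.00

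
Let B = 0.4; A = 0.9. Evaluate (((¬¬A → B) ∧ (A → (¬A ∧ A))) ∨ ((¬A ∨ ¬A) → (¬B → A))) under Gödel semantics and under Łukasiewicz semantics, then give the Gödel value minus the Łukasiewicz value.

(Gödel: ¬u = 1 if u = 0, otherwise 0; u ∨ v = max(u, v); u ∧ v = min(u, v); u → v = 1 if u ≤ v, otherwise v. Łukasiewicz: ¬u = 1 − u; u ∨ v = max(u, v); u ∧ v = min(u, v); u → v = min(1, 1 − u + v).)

0.00

Gödel evaluation:
  ¬A: Gödel ¬ of 0.9 = 0 (operand ≠ 0)
  ¬¬A: Gödel ¬ of 0 = 1 (operand is 0)
  (¬¬A → B): 1 > 0.4, so result = 0.4
  ¬A: Gödel ¬ of 0.9 = 0 (operand ≠ 0)
  (¬A ∧ A) = min(0, 0.9) = 0
  (A → (¬A ∧ A)): 0.9 > 0, so result = 0
  ((¬¬A → B) ∧ (A → (¬A ∧ A))) = min(0.4, 0) = 0
  ¬A: Gödel ¬ of 0.9 = 0 (operand ≠ 0)
  ¬A: Gödel ¬ of 0.9 = 0 (operand ≠ 0)
  (¬A ∨ ¬A) = max(0, 0) = 0
  ¬B: Gödel ¬ of 0.4 = 0 (operand ≠ 0)
  (¬B → A): 0 ≤ 0.9, so result = 1
  ((¬A ∨ ¬A) → (¬B → A)): 0 ≤ 1, so result = 1
  (((¬¬A → B) ∧ (A → (¬A ∧ A))) ∨ ((¬A ∨ ¬A) → (¬B → A))) = max(0, 1) = 1
  Gödel value = 1
Łukasiewicz evaluation:
  ¬A: Łukasiewicz ¬ gives 1 − 0.9 = 0.1
  ¬¬A: Łukasiewicz ¬ gives 1 − 0.1 = 0.9
  (¬¬A → B): min(1, 1 − 0.9 + 0.4) = 0.5
  ¬A: Łukasiewicz ¬ gives 1 − 0.9 = 0.1
  (¬A ∧ A) = min(0.1, 0.9) = 0.1
  (A → (¬A ∧ A)): min(1, 1 − 0.9 + 0.1) = 0.2
  ((¬¬A → B) ∧ (A → (¬A ∧ A))) = min(0.5, 0.2) = 0.2
  ¬A: Łukasiewicz ¬ gives 1 − 0.9 = 0.1
  ¬A: Łukasiewicz ¬ gives 1 − 0.9 = 0.1
  (¬A ∨ ¬A) = max(0.1, 0.1) = 0.1
  ¬B: Łukasiewicz ¬ gives 1 − 0.4 = 0.6
  (¬B → A): min(1, 1 − 0.6 + 0.9) = 1
  ((¬A ∨ ¬A) → (¬B → A)): min(1, 1 − 0.1 + 1) = 1
  (((¬¬A → B) ∧ (A → (¬A ∧ A))) ∨ ((¬A ∨ ¬A) → (¬B → A))) = max(0.2, 1) = 1
  Łukasiewicz value = 1
Difference: 1 − 1 = 0.00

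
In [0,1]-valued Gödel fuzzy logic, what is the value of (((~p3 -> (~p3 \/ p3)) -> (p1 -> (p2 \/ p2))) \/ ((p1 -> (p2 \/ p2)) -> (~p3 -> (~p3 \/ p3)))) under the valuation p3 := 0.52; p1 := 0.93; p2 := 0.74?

~p3: Gödel ¬ of 0.52 = 0 (operand ≠ 0)
~p3: Gödel ¬ of 0.52 = 0 (operand ≠ 0)
(~p3 \/ p3) = max(0, 0.52) = 0.52
(~p3 -> (~p3 \/ p3)): 0 ≤ 0.52, so result = 1
(p2 \/ p2) = max(0.74, 0.74) = 0.74
(p1 -> (p2 \/ p2)): 0.93 > 0.74, so result = 0.74
((~p3 -> (~p3 \/ p3)) -> (p1 -> (p2 \/ p2))): 1 > 0.74, so result = 0.74
(p2 \/ p2) = max(0.74, 0.74) = 0.74
(p1 -> (p2 \/ p2)): 0.93 > 0.74, so result = 0.74
~p3: Gödel ¬ of 0.52 = 0 (operand ≠ 0)
~p3: Gödel ¬ of 0.52 = 0 (operand ≠ 0)
(~p3 \/ p3) = max(0, 0.52) = 0.52
(~p3 -> (~p3 \/ p3)): 0 ≤ 0.52, so result = 1
((p1 -> (p2 \/ p2)) -> (~p3 -> (~p3 \/ p3))): 0.74 ≤ 1, so result = 1
(((~p3 -> (~p3 \/ p3)) -> (p1 -> (p2 \/ p2))) \/ ((p1 -> (p2 \/ p2)) -> (~p3 -> (~p3 \/ p3)))) = max(0.74, 1) = 1

1.00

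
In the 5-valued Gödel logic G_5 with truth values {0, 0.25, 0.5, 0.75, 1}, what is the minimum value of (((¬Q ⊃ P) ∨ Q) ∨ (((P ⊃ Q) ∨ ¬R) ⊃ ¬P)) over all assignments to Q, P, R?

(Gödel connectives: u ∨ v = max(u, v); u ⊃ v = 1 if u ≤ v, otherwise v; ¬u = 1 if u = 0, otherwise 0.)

0.25

The minimum is attained at Q = 0, P = 0.25, R = 0:
  ¬Q: Gödel ¬ of 0 = 1 (operand is 0)
  (¬Q ⊃ P): 1 > 0.25, so result = 0.25
  ((¬Q ⊃ P) ∨ Q) = max(0.25, 0) = 0.25
  (P ⊃ Q): 0.25 > 0, so result = 0
  ¬R: Gödel ¬ of 0 = 1 (operand is 0)
  ((P ⊃ Q) ∨ ¬R) = max(0, 1) = 1
  ¬P: Gödel ¬ of 0.25 = 0 (operand ≠ 0)
  (((P ⊃ Q) ∨ ¬R) ⊃ ¬P): 1 > 0, so result = 0
  (((¬Q ⊃ P) ∨ Q) ∨ (((P ⊃ Q) ∨ ¬R) ⊃ ¬P)) = max(0.25, 0) = 0.25
Checking all 125 assignments confirms none give a value below 0.25.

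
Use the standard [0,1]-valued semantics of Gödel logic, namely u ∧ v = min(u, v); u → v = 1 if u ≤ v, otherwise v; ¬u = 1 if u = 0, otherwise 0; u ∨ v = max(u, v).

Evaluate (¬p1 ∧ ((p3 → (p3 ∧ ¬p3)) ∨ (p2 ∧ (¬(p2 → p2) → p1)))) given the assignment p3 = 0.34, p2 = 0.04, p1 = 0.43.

0.00

¬p1: Gödel ¬ of 0.43 = 0 (operand ≠ 0)
¬p3: Gödel ¬ of 0.34 = 0 (operand ≠ 0)
(p3 ∧ ¬p3) = min(0.34, 0) = 0
(p3 → (p3 ∧ ¬p3)): 0.34 > 0, so result = 0
(p2 → p2): 0.04 ≤ 0.04, so result = 1
¬(p2 → p2): Gödel ¬ of 1 = 0 (operand ≠ 0)
(¬(p2 → p2) → p1): 0 ≤ 0.43, so result = 1
(p2 ∧ (¬(p2 → p2) → p1)) = min(0.04, 1) = 0.04
((p3 → (p3 ∧ ¬p3)) ∨ (p2 ∧ (¬(p2 → p2) → p1))) = max(0, 0.04) = 0.04
(¬p1 ∧ ((p3 → (p3 ∧ ¬p3)) ∨ (p2 ∧ (¬(p2 → p2) → p1)))) = min(0, 0.04) = 0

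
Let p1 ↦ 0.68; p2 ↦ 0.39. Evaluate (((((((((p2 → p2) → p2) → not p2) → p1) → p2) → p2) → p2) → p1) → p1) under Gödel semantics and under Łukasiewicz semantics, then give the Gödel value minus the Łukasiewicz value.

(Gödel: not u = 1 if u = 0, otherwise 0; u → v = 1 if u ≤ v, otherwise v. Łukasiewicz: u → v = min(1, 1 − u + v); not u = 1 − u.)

-0.03

Gödel evaluation:
  (p2 → p2): 0.39 ≤ 0.39, so result = 1
  ((p2 → p2) → p2): 1 > 0.39, so result = 0.39
  not p2: Gödel ¬ of 0.39 = 0 (operand ≠ 0)
  (((p2 → p2) → p2) → not p2): 0.39 > 0, so result = 0
  ((((p2 → p2) → p2) → not p2) → p1): 0 ≤ 0.68, so result = 1
  (((((p2 → p2) → p2) → not p2) → p1) → p2): 1 > 0.39, so result = 0.39
  ((((((p2 → p2) → p2) → not p2) → p1) → p2) → p2): 0.39 ≤ 0.39, so result = 1
  (((((((p2 → p2) → p2) → not p2) → p1) → p2) → p2) → p2): 1 > 0.39, so result = 0.39
  ((((((((p2 → p2) → p2) → not p2) → p1) → p2) → p2) → p2) → p1): 0.39 ≤ 0.68, so result = 1
  (((((((((p2 → p2) → p2) → not p2) → p1) → p2) → p2) → p2) → p1) → p1): 1 > 0.68, so result = 0.68
  Gödel value = 0.68
Łukasiewicz evaluation:
  (p2 → p2): min(1, 1 − 0.39 + 0.39) = 1
  ((p2 → p2) → p2): min(1, 1 − 1 + 0.39) = 0.39
  not p2: Łukasiewicz ¬ gives 1 − 0.39 = 0.61
  (((p2 → p2) → p2) → not p2): min(1, 1 − 0.39 + 0.61) = 1
  ((((p2 → p2) → p2) → not p2) → p1): min(1, 1 − 1 + 0.68) = 0.68
  (((((p2 → p2) → p2) → not p2) → p1) → p2): min(1, 1 − 0.68 + 0.39) = 0.71
  ((((((p2 → p2) → p2) → not p2) → p1) → p2) → p2): min(1, 1 − 0.71 + 0.39) = 0.68
  (((((((p2 → p2) → p2) → not p2) → p1) → p2) → p2) → p2): min(1, 1 − 0.68 + 0.39) = 0.71
  ((((((((p2 → p2) → p2) → not p2) → p1) → p2) → p2) → p2) → p1): min(1, 1 − 0.71 + 0.68) = 0.97
  (((((((((p2 → p2) → p2) → not p2) → p1) → p2) → p2) → p2) → p1) → p1): min(1, 1 − 0.97 + 0.68) = 0.71
  Łukasiewicz value = 0.71
Difference: 0.68 − 0.71 = -0.03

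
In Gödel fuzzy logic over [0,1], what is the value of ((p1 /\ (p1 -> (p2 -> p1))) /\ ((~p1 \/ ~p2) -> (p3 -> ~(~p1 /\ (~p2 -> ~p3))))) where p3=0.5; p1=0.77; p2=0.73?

0.77

(p2 -> p1): 0.73 ≤ 0.77, so result = 1
(p1 -> (p2 -> p1)): 0.77 ≤ 1, so result = 1
(p1 /\ (p1 -> (p2 -> p1))) = min(0.77, 1) = 0.77
~p1: Gödel ¬ of 0.77 = 0 (operand ≠ 0)
~p2: Gödel ¬ of 0.73 = 0 (operand ≠ 0)
(~p1 \/ ~p2) = max(0, 0) = 0
~p1: Gödel ¬ of 0.77 = 0 (operand ≠ 0)
~p2: Gödel ¬ of 0.73 = 0 (operand ≠ 0)
~p3: Gödel ¬ of 0.5 = 0 (operand ≠ 0)
(~p2 -> ~p3): 0 ≤ 0, so result = 1
(~p1 /\ (~p2 -> ~p3)) = min(0, 1) = 0
~(~p1 /\ (~p2 -> ~p3)): Gödel ¬ of 0 = 1 (operand is 0)
(p3 -> ~(~p1 /\ (~p2 -> ~p3))): 0.5 ≤ 1, so result = 1
((~p1 \/ ~p2) -> (p3 -> ~(~p1 /\ (~p2 -> ~p3)))): 0 ≤ 1, so result = 1
((p1 /\ (p1 -> (p2 -> p1))) /\ ((~p1 \/ ~p2) -> (p3 -> ~(~p1 /\ (~p2 -> ~p3))))) = min(0.77, 1) = 0.77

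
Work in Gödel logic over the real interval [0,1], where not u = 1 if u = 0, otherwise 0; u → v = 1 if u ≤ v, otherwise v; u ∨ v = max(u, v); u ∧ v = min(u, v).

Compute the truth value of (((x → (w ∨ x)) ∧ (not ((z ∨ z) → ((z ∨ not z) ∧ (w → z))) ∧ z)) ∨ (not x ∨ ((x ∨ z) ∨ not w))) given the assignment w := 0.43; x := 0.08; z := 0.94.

(w ∨ x) = max(0.43, 0.08) = 0.43
(x → (w ∨ x)): 0.08 ≤ 0.43, so result = 1
(z ∨ z) = max(0.94, 0.94) = 0.94
not z: Gödel ¬ of 0.94 = 0 (operand ≠ 0)
(z ∨ not z) = max(0.94, 0) = 0.94
(w → z): 0.43 ≤ 0.94, so result = 1
((z ∨ not z) ∧ (w → z)) = min(0.94, 1) = 0.94
((z ∨ z) → ((z ∨ not z) ∧ (w → z))): 0.94 ≤ 0.94, so result = 1
not ((z ∨ z) → ((z ∨ not z) ∧ (w → z))): Gödel ¬ of 1 = 0 (operand ≠ 0)
(not ((z ∨ z) → ((z ∨ not z) ∧ (w → z))) ∧ z) = min(0, 0.94) = 0
((x → (w ∨ x)) ∧ (not ((z ∨ z) → ((z ∨ not z) ∧ (w → z))) ∧ z)) = min(1, 0) = 0
not x: Gödel ¬ of 0.08 = 0 (operand ≠ 0)
(x ∨ z) = max(0.08, 0.94) = 0.94
not w: Gödel ¬ of 0.43 = 0 (operand ≠ 0)
((x ∨ z) ∨ not w) = max(0.94, 0) = 0.94
(not x ∨ ((x ∨ z) ∨ not w)) = max(0, 0.94) = 0.94
(((x → (w ∨ x)) ∧ (not ((z ∨ z) → ((z ∨ not z) ∧ (w → z))) ∧ z)) ∨ (not x ∨ ((x ∨ z) ∨ not w))) = max(0, 0.94) = 0.94

0.94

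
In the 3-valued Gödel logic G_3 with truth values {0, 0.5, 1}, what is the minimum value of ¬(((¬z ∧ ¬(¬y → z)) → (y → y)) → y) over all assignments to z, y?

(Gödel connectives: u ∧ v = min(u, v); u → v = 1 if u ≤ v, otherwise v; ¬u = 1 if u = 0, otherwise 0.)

The minimum is attained at z = 0, y = 0.5:
  ¬z: Gödel ¬ of 0 = 1 (operand is 0)
  ¬y: Gödel ¬ of 0.5 = 0 (operand ≠ 0)
  (¬y → z): 0 ≤ 0, so result = 1
  ¬(¬y → z): Gödel ¬ of 1 = 0 (operand ≠ 0)
  (¬z ∧ ¬(¬y → z)) = min(1, 0) = 0
  (y → y): 0.5 ≤ 0.5, so result = 1
  ((¬z ∧ ¬(¬y → z)) → (y → y)): 0 ≤ 1, so result = 1
  (((¬z ∧ ¬(¬y → z)) → (y → y)) → y): 1 > 0.5, so result = 0.5
  ¬(((¬z ∧ ¬(¬y → z)) → (y → y)) → y): Gödel ¬ of 0.5 = 0 (operand ≠ 0)
Checking all 9 assignments confirms none give a value below 0.00.

0.00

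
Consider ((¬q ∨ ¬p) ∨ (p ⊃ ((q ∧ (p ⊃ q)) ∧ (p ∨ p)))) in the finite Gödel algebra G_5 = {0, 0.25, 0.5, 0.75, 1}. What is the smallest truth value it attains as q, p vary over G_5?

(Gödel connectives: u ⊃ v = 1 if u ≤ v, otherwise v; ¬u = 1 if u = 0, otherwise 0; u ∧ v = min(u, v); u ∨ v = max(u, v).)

The minimum is attained at q = 0.25, p = 0.5:
  ¬q: Gödel ¬ of 0.25 = 0 (operand ≠ 0)
  ¬p: Gödel ¬ of 0.5 = 0 (operand ≠ 0)
  (¬q ∨ ¬p) = max(0, 0) = 0
  (p ⊃ q): 0.5 > 0.25, so result = 0.25
  (q ∧ (p ⊃ q)) = min(0.25, 0.25) = 0.25
  (p ∨ p) = max(0.5, 0.5) = 0.5
  ((q ∧ (p ⊃ q)) ∧ (p ∨ p)) = min(0.25, 0.5) = 0.25
  (p ⊃ ((q ∧ (p ⊃ q)) ∧ (p ∨ p))): 0.5 > 0.25, so result = 0.25
  ((¬q ∨ ¬p) ∨ (p ⊃ ((q ∧ (p ⊃ q)) ∧ (p ∨ p)))) = max(0, 0.25) = 0.25
Checking all 25 assignments confirms none give a value below 0.25.

0.25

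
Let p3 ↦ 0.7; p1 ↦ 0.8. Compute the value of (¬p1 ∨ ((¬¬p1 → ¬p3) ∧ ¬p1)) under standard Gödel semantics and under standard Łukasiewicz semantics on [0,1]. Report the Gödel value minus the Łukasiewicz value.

Gödel evaluation:
  ¬p1: Gödel ¬ of 0.8 = 0 (operand ≠ 0)
  ¬p1: Gödel ¬ of 0.8 = 0 (operand ≠ 0)
  ¬¬p1: Gödel ¬ of 0 = 1 (operand is 0)
  ¬p3: Gödel ¬ of 0.7 = 0 (operand ≠ 0)
  (¬¬p1 → ¬p3): 1 > 0, so result = 0
  ¬p1: Gödel ¬ of 0.8 = 0 (operand ≠ 0)
  ((¬¬p1 → ¬p3) ∧ ¬p1) = min(0, 0) = 0
  (¬p1 ∨ ((¬¬p1 → ¬p3) ∧ ¬p1)) = max(0, 0) = 0
  Gödel value = 0
Łukasiewicz evaluation:
  ¬p1: Łukasiewicz ¬ gives 1 − 0.8 = 0.2
  ¬p1: Łukasiewicz ¬ gives 1 − 0.8 = 0.2
  ¬¬p1: Łukasiewicz ¬ gives 1 − 0.2 = 0.8
  ¬p3: Łukasiewicz ¬ gives 1 − 0.7 = 0.3
  (¬¬p1 → ¬p3): min(1, 1 − 0.8 + 0.3) = 0.5
  ¬p1: Łukasiewicz ¬ gives 1 − 0.8 = 0.2
  ((¬¬p1 → ¬p3) ∧ ¬p1) = min(0.5, 0.2) = 0.2
  (¬p1 ∨ ((¬¬p1 → ¬p3) ∧ ¬p1)) = max(0.2, 0.2) = 0.2
  Łukasiewicz value = 0.2
Difference: 0 − 0.2 = -0.20

-0.20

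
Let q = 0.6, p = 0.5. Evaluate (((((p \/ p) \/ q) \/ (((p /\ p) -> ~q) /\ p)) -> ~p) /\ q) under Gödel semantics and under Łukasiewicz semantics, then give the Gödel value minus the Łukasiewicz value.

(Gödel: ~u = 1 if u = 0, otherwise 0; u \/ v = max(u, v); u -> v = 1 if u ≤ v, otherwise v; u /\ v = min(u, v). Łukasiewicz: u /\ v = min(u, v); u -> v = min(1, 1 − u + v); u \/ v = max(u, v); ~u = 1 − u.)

-0.60

Gödel evaluation:
  (p \/ p) = max(0.5, 0.5) = 0.5
  ((p \/ p) \/ q) = max(0.5, 0.6) = 0.6
  (p /\ p) = min(0.5, 0.5) = 0.5
  ~q: Gödel ¬ of 0.6 = 0 (operand ≠ 0)
  ((p /\ p) -> ~q): 0.5 > 0, so result = 0
  (((p /\ p) -> ~q) /\ p) = min(0, 0.5) = 0
  (((p \/ p) \/ q) \/ (((p /\ p) -> ~q) /\ p)) = max(0.6, 0) = 0.6
  ~p: Gödel ¬ of 0.5 = 0 (operand ≠ 0)
  ((((p \/ p) \/ q) \/ (((p /\ p) -> ~q) /\ p)) -> ~p): 0.6 > 0, so result = 0
  (((((p \/ p) \/ q) \/ (((p /\ p) -> ~q) /\ p)) -> ~p) /\ q) = min(0, 0.6) = 0
  Gödel value = 0
Łukasiewicz evaluation:
  (p \/ p) = max(0.5, 0.5) = 0.5
  ((p \/ p) \/ q) = max(0.5, 0.6) = 0.6
  (p /\ p) = min(0.5, 0.5) = 0.5
  ~q: Łukasiewicz ¬ gives 1 − 0.6 = 0.4
  ((p /\ p) -> ~q): min(1, 1 − 0.5 + 0.4) = 0.9
  (((p /\ p) -> ~q) /\ p) = min(0.9, 0.5) = 0.5
  (((p \/ p) \/ q) \/ (((p /\ p) -> ~q) /\ p)) = max(0.6, 0.5) = 0.6
  ~p: Łukasiewicz ¬ gives 1 − 0.5 = 0.5
  ((((p \/ p) \/ q) \/ (((p /\ p) -> ~q) /\ p)) -> ~p): min(1, 1 − 0.6 + 0.5) = 0.9
  (((((p \/ p) \/ q) \/ (((p /\ p) -> ~q) /\ p)) -> ~p) /\ q) = min(0.9, 0.6) = 0.6
  Łukasiewicz value = 0.6
Difference: 0 − 0.6 = -0.60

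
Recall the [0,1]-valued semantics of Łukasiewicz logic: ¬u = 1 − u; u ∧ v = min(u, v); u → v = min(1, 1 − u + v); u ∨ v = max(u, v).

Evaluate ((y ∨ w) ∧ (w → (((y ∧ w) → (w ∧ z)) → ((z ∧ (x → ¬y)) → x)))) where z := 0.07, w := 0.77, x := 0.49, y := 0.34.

(y ∨ w) = max(0.34, 0.77) = 0.77
(y ∧ w) = min(0.34, 0.77) = 0.34
(w ∧ z) = min(0.77, 0.07) = 0.07
((y ∧ w) → (w ∧ z)): min(1, 1 − 0.34 + 0.07) = 0.73
¬y: Łukasiewicz ¬ gives 1 − 0.34 = 0.66
(x → ¬y): min(1, 1 − 0.49 + 0.66) = 1
(z ∧ (x → ¬y)) = min(0.07, 1) = 0.07
((z ∧ (x → ¬y)) → x): min(1, 1 − 0.07 + 0.49) = 1
(((y ∧ w) → (w ∧ z)) → ((z ∧ (x → ¬y)) → x)): min(1, 1 − 0.73 + 1) = 1
(w → (((y ∧ w) → (w ∧ z)) → ((z ∧ (x → ¬y)) → x))): min(1, 1 − 0.77 + 1) = 1
((y ∨ w) ∧ (w → (((y ∧ w) → (w ∧ z)) → ((z ∧ (x → ¬y)) → x)))) = min(0.77, 1) = 0.77

0.77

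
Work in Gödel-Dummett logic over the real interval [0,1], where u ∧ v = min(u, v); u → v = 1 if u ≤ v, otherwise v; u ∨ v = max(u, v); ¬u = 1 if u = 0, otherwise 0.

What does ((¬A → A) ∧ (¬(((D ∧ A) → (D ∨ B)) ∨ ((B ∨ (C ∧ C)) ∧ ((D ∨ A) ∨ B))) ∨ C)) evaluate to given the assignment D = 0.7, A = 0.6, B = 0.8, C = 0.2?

¬A: Gödel ¬ of 0.6 = 0 (operand ≠ 0)
(¬A → A): 0 ≤ 0.6, so result = 1
(D ∧ A) = min(0.7, 0.6) = 0.6
(D ∨ B) = max(0.7, 0.8) = 0.8
((D ∧ A) → (D ∨ B)): 0.6 ≤ 0.8, so result = 1
(C ∧ C) = min(0.2, 0.2) = 0.2
(B ∨ (C ∧ C)) = max(0.8, 0.2) = 0.8
(D ∨ A) = max(0.7, 0.6) = 0.7
((D ∨ A) ∨ B) = max(0.7, 0.8) = 0.8
((B ∨ (C ∧ C)) ∧ ((D ∨ A) ∨ B)) = min(0.8, 0.8) = 0.8
(((D ∧ A) → (D ∨ B)) ∨ ((B ∨ (C ∧ C)) ∧ ((D ∨ A) ∨ B))) = max(1, 0.8) = 1
¬(((D ∧ A) → (D ∨ B)) ∨ ((B ∨ (C ∧ C)) ∧ ((D ∨ A) ∨ B))): Gödel ¬ of 1 = 0 (operand ≠ 0)
(¬(((D ∧ A) → (D ∨ B)) ∨ ((B ∨ (C ∧ C)) ∧ ((D ∨ A) ∨ B))) ∨ C) = max(0, 0.2) = 0.2
((¬A → A) ∧ (¬(((D ∧ A) → (D ∨ B)) ∨ ((B ∨ (C ∧ C)) ∧ ((D ∨ A) ∨ B))) ∨ C)) = min(1, 0.2) = 0.2

0.20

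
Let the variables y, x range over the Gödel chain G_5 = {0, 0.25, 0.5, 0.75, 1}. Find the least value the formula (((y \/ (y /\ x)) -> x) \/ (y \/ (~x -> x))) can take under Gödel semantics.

0.25

The minimum is attained at y = 0.25, x = 0:
  (y /\ x) = min(0.25, 0) = 0
  (y \/ (y /\ x)) = max(0.25, 0) = 0.25
  ((y \/ (y /\ x)) -> x): 0.25 > 0, so result = 0
  ~x: Gödel ¬ of 0 = 1 (operand is 0)
  (~x -> x): 1 > 0, so result = 0
  (y \/ (~x -> x)) = max(0.25, 0) = 0.25
  (((y \/ (y /\ x)) -> x) \/ (y \/ (~x -> x))) = max(0, 0.25) = 0.25
Checking all 25 assignments confirms none give a value below 0.25.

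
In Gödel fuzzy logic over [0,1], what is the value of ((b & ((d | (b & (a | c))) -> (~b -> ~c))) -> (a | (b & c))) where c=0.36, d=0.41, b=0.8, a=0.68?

(a | c) = max(0.68, 0.36) = 0.68
(b & (a | c)) = min(0.8, 0.68) = 0.68
(d | (b & (a | c))) = max(0.41, 0.68) = 0.68
~b: Gödel ¬ of 0.8 = 0 (operand ≠ 0)
~c: Gödel ¬ of 0.36 = 0 (operand ≠ 0)
(~b -> ~c): 0 ≤ 0, so result = 1
((d | (b & (a | c))) -> (~b -> ~c)): 0.68 ≤ 1, so result = 1
(b & ((d | (b & (a | c))) -> (~b -> ~c))) = min(0.8, 1) = 0.8
(b & c) = min(0.8, 0.36) = 0.36
(a | (b & c)) = max(0.68, 0.36) = 0.68
((b & ((d | (b & (a | c))) -> (~b -> ~c))) -> (a | (b & c))): 0.8 > 0.68, so result = 0.68

0.68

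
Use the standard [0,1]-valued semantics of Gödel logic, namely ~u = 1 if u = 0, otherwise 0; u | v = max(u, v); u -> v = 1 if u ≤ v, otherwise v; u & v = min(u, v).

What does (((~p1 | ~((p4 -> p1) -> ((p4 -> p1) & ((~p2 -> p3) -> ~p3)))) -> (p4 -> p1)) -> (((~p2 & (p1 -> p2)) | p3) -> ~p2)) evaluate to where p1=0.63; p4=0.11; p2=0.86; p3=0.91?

~p1: Gödel ¬ of 0.63 = 0 (operand ≠ 0)
(p4 -> p1): 0.11 ≤ 0.63, so result = 1
(p4 -> p1): 0.11 ≤ 0.63, so result = 1
~p2: Gödel ¬ of 0.86 = 0 (operand ≠ 0)
(~p2 -> p3): 0 ≤ 0.91, so result = 1
~p3: Gödel ¬ of 0.91 = 0 (operand ≠ 0)
((~p2 -> p3) -> ~p3): 1 > 0, so result = 0
((p4 -> p1) & ((~p2 -> p3) -> ~p3)) = min(1, 0) = 0
((p4 -> p1) -> ((p4 -> p1) & ((~p2 -> p3) -> ~p3))): 1 > 0, so result = 0
~((p4 -> p1) -> ((p4 -> p1) & ((~p2 -> p3) -> ~p3))): Gödel ¬ of 0 = 1 (operand is 0)
(~p1 | ~((p4 -> p1) -> ((p4 -> p1) & ((~p2 -> p3) -> ~p3)))) = max(0, 1) = 1
(p4 -> p1): 0.11 ≤ 0.63, so result = 1
((~p1 | ~((p4 -> p1) -> ((p4 -> p1) & ((~p2 -> p3) -> ~p3)))) -> (p4 -> p1)): 1 ≤ 1, so result = 1
~p2: Gödel ¬ of 0.86 = 0 (operand ≠ 0)
(p1 -> p2): 0.63 ≤ 0.86, so result = 1
(~p2 & (p1 -> p2)) = min(0, 1) = 0
((~p2 & (p1 -> p2)) | p3) = max(0, 0.91) = 0.91
~p2: Gödel ¬ of 0.86 = 0 (operand ≠ 0)
(((~p2 & (p1 -> p2)) | p3) -> ~p2): 0.91 > 0, so result = 0
(((~p1 | ~((p4 -> p1) -> ((p4 -> p1) & ((~p2 -> p3) -> ~p3)))) -> (p4 -> p1)) -> (((~p2 & (p1 -> p2)) | p3) -> ~p2)): 1 > 0, so result = 0

0.00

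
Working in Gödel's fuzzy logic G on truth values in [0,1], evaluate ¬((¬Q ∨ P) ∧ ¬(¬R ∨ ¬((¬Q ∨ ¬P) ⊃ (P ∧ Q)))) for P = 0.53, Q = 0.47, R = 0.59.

0.00

¬Q: Gödel ¬ of 0.47 = 0 (operand ≠ 0)
(¬Q ∨ P) = max(0, 0.53) = 0.53
¬R: Gödel ¬ of 0.59 = 0 (operand ≠ 0)
¬Q: Gödel ¬ of 0.47 = 0 (operand ≠ 0)
¬P: Gödel ¬ of 0.53 = 0 (operand ≠ 0)
(¬Q ∨ ¬P) = max(0, 0) = 0
(P ∧ Q) = min(0.53, 0.47) = 0.47
((¬Q ∨ ¬P) ⊃ (P ∧ Q)): 0 ≤ 0.47, so result = 1
¬((¬Q ∨ ¬P) ⊃ (P ∧ Q)): Gödel ¬ of 1 = 0 (operand ≠ 0)
(¬R ∨ ¬((¬Q ∨ ¬P) ⊃ (P ∧ Q))) = max(0, 0) = 0
¬(¬R ∨ ¬((¬Q ∨ ¬P) ⊃ (P ∧ Q))): Gödel ¬ of 0 = 1 (operand is 0)
((¬Q ∨ P) ∧ ¬(¬R ∨ ¬((¬Q ∨ ¬P) ⊃ (P ∧ Q)))) = min(0.53, 1) = 0.53
¬((¬Q ∨ P) ∧ ¬(¬R ∨ ¬((¬Q ∨ ¬P) ⊃ (P ∧ Q)))): Gödel ¬ of 0.53 = 0 (operand ≠ 0)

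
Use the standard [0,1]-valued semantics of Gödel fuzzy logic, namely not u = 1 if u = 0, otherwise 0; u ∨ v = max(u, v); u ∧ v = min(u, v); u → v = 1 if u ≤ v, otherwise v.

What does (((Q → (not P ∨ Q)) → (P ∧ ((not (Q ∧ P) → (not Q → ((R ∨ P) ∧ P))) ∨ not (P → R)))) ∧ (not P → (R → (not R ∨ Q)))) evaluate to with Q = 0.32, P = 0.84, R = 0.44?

not P: Gödel ¬ of 0.84 = 0 (operand ≠ 0)
(not P ∨ Q) = max(0, 0.32) = 0.32
(Q → (not P ∨ Q)): 0.32 ≤ 0.32, so result = 1
(Q ∧ P) = min(0.32, 0.84) = 0.32
not (Q ∧ P): Gödel ¬ of 0.32 = 0 (operand ≠ 0)
not Q: Gödel ¬ of 0.32 = 0 (operand ≠ 0)
(R ∨ P) = max(0.44, 0.84) = 0.84
((R ∨ P) ∧ P) = min(0.84, 0.84) = 0.84
(not Q → ((R ∨ P) ∧ P)): 0 ≤ 0.84, so result = 1
(not (Q ∧ P) → (not Q → ((R ∨ P) ∧ P))): 0 ≤ 1, so result = 1
(P → R): 0.84 > 0.44, so result = 0.44
not (P → R): Gödel ¬ of 0.44 = 0 (operand ≠ 0)
((not (Q ∧ P) → (not Q → ((R ∨ P) ∧ P))) ∨ not (P → R)) = max(1, 0) = 1
(P ∧ ((not (Q ∧ P) → (not Q → ((R ∨ P) ∧ P))) ∨ not (P → R))) = min(0.84, 1) = 0.84
((Q → (not P ∨ Q)) → (P ∧ ((not (Q ∧ P) → (not Q → ((R ∨ P) ∧ P))) ∨ not (P → R)))): 1 > 0.84, so result = 0.84
not P: Gödel ¬ of 0.84 = 0 (operand ≠ 0)
not R: Gödel ¬ of 0.44 = 0 (operand ≠ 0)
(not R ∨ Q) = max(0, 0.32) = 0.32
(R → (not R ∨ Q)): 0.44 > 0.32, so result = 0.32
(not P → (R → (not R ∨ Q))): 0 ≤ 0.32, so result = 1
(((Q → (not P ∨ Q)) → (P ∧ ((not (Q ∧ P) → (not Q → ((R ∨ P) ∧ P))) ∨ not (P → R)))) ∧ (not P → (R → (not R ∨ Q)))) = min(0.84, 1) = 0.84

0.84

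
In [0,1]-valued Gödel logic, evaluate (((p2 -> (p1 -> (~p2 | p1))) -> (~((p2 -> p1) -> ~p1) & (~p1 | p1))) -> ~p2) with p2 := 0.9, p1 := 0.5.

0.00

~p2: Gödel ¬ of 0.9 = 0 (operand ≠ 0)
(~p2 | p1) = max(0, 0.5) = 0.5
(p1 -> (~p2 | p1)): 0.5 ≤ 0.5, so result = 1
(p2 -> (p1 -> (~p2 | p1))): 0.9 ≤ 1, so result = 1
(p2 -> p1): 0.9 > 0.5, so result = 0.5
~p1: Gödel ¬ of 0.5 = 0 (operand ≠ 0)
((p2 -> p1) -> ~p1): 0.5 > 0, so result = 0
~((p2 -> p1) -> ~p1): Gödel ¬ of 0 = 1 (operand is 0)
~p1: Gödel ¬ of 0.5 = 0 (operand ≠ 0)
(~p1 | p1) = max(0, 0.5) = 0.5
(~((p2 -> p1) -> ~p1) & (~p1 | p1)) = min(1, 0.5) = 0.5
((p2 -> (p1 -> (~p2 | p1))) -> (~((p2 -> p1) -> ~p1) & (~p1 | p1))): 1 > 0.5, so result = 0.5
~p2: Gödel ¬ of 0.9 = 0 (operand ≠ 0)
(((p2 -> (p1 -> (~p2 | p1))) -> (~((p2 -> p1) -> ~p1) & (~p1 | p1))) -> ~p2): 0.5 > 0, so result = 0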